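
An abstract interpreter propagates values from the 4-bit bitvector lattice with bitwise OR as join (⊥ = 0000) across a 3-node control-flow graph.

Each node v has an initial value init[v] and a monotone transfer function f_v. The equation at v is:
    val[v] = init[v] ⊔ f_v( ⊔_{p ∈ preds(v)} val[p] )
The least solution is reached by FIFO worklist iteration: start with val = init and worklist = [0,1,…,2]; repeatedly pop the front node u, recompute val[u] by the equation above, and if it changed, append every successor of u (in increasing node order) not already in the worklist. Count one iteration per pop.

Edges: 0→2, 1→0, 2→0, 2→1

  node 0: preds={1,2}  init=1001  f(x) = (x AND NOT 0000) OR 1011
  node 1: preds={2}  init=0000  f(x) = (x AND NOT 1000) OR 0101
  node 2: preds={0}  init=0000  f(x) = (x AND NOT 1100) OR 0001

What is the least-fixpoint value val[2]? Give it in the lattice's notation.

0011

Trace (7 dequeues):
  [1] u=0 | in 0000 | out 1011 | prev 1001 | push {}
  [2] u=1 | in 0000 | out 0101 | prev 0000 | push {0}
  [3] u=2 | in 1011 | out 0011 | prev 0000 | push {1}
  [4] u=0 | in 0111 | out 1111 | prev 1011 | push {2}
  [5] u=1 | in 0011 | out 0111 | prev 0101 | push {0}
  [6] u=2 | in 1111 | out 0011 | ==
  [7] u=0 | in 0111 | out 1111 | ==

Converged values:
  [0] 1111
  [1] 0111
  [2] 0011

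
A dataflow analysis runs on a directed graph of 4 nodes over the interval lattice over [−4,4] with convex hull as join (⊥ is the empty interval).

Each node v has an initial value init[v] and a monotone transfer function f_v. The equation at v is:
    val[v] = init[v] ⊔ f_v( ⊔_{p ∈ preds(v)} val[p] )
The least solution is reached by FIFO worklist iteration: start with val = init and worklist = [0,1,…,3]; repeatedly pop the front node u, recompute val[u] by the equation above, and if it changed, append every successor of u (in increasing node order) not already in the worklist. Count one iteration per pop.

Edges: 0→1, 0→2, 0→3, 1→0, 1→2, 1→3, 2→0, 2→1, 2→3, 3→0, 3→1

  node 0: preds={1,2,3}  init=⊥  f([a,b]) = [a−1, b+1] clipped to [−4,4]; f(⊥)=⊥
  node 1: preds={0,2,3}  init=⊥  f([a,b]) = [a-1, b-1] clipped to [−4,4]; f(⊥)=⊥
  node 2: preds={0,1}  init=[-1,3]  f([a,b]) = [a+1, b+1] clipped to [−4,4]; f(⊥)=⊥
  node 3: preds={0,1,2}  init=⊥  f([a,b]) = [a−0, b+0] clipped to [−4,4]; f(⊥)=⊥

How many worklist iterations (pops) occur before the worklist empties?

Trace (10 dequeues):
  [1] u=0 | in [-1,3] | out [-2,4] | prev ⊥ | push {}
  [2] u=1 | in [-2,4] | out [-3,3] | prev ⊥ | push {0}
  [3] u=2 | in [-3,4] | out [-2,4] | prev [-1,3] | push {1}
  [4] u=3 | in [-3,4] | out [-3,4] | prev ⊥ | push {}
  [5] u=0 | in [-3,4] | out [-4,4] | prev [-2,4] | push {2,3}
  [6] u=1 | in [-4,4] | out [-4,3] | prev [-3,3] | push {0}
  [7] u=2 | in [-4,4] | out [-3,4] | prev [-2,4] | push {1}
  [8] u=3 | in [-4,4] | out [-4,4] | prev [-3,4] | push {}
  [9] u=0 | in [-4,4] | out [-4,4] | ==
  [10] u=1 | in [-4,4] | out [-4,3] | ==

Converged values:
  [0] [-4,4]
  [1] [-4,3]
  [2] [-3,4]
  [3] [-4,4]

10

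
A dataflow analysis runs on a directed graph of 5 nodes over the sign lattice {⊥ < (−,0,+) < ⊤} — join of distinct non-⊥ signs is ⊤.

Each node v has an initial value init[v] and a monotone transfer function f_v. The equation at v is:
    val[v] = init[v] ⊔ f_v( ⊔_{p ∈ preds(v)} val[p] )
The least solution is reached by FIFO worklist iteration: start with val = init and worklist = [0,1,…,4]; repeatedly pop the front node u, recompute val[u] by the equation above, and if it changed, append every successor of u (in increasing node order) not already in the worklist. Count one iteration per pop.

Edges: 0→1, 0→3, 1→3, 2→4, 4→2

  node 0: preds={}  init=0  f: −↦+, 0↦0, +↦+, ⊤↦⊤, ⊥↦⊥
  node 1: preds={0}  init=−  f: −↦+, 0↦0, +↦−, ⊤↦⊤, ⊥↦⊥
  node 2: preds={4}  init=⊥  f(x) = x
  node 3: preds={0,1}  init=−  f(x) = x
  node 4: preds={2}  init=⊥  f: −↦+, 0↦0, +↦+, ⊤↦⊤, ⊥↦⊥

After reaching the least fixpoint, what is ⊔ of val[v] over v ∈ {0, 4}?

Trace (5 dequeues):
  [1] u=0 | in ⊥ | out 0 | ==
  [2] u=1 | in 0 | out ⊤ | prev − | push {}
  [3] u=2 | in ⊥ | out ⊥ | ==
  [4] u=3 | in ⊤ | out ⊤ | prev − | push {}
  [5] u=4 | in ⊥ | out ⊥ | ==

Converged values:
  [0] 0
  [1] ⊤
  [2] ⊥
  [3] ⊤
  [4] ⊥

0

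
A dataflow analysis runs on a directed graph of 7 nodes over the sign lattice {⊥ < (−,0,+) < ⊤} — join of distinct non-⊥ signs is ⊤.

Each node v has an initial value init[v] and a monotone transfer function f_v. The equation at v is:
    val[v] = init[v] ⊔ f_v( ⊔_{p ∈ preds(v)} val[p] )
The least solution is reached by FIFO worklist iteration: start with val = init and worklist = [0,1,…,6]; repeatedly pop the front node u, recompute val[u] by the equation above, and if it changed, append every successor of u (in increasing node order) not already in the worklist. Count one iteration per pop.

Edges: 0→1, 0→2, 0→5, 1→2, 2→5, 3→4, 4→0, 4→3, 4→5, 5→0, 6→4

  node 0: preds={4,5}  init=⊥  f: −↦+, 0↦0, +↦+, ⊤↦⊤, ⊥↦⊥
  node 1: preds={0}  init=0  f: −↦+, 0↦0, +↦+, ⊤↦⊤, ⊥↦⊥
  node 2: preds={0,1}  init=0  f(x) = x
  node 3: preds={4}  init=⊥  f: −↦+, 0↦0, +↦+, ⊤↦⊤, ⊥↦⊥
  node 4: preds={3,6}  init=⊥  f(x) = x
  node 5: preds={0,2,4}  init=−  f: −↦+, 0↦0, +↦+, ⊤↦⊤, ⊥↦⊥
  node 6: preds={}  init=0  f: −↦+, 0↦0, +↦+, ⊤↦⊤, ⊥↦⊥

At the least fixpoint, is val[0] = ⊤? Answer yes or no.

yes

Worklist (13 pops):
  #1 pop 0: in=− → + (was ⊥); enqueue []
  #2 pop 1: in=+ → ⊤ (was 0); enqueue []
  #3 pop 2: in=⊤ → ⊤ (was 0); enqueue []
  #4 pop 3: in=⊥ → ⊥ (no change)
  #5 pop 4: in=0 → 0 (was ⊥); enqueue [0,3]
  #6 pop 5: in=⊤ → ⊤ (was −); enqueue []
  #7 pop 6: in=⊥ → 0 (no change)
  #8 pop 0: in=⊤ → ⊤ (was +); enqueue [1,2,5]
  #9 pop 3: in=0 → 0 (was ⊥); enqueue [4]
  #10 pop 1: in=⊤ → ⊤ (no change)
  #11 pop 2: in=⊤ → ⊤ (no change)
  #12 pop 5: in=⊤ → ⊤ (no change)
  #13 pop 4: in=0 → 0 (no change)

Fixpoint:
  val[0] = ⊤
  val[1] = ⊤
  val[2] = ⊤
  val[3] = 0
  val[4] = 0
  val[5] = ⊤
  val[6] = 0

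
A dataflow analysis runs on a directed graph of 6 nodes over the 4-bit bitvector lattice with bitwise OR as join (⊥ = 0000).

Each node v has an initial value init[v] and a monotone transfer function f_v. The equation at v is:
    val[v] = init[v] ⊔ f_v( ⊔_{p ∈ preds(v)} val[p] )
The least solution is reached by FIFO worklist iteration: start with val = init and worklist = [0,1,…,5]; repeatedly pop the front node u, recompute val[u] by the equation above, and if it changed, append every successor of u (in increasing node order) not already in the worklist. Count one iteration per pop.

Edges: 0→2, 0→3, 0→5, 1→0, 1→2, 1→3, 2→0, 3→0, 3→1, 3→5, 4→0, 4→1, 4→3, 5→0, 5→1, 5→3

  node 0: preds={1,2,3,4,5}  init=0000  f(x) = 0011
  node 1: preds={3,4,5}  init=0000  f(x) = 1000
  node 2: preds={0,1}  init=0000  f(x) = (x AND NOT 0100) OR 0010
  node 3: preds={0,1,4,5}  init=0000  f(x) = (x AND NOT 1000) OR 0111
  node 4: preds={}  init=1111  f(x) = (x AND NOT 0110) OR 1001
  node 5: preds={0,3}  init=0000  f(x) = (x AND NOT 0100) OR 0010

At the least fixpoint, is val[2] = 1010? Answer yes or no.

Iteration log — 9 steps:
  step 1. node 0  ⊔preds=1111  new=0011  old=0000  +wl: 
  step 2. node 1  ⊔preds=1111  new=1000  old=0000  +wl: 0
  step 3. node 2  ⊔preds=1011  new=1011  old=0000  +wl: 
  step 4. node 3  ⊔preds=1111  new=0111  old=0000  +wl: 1
  step 5. node 4  ⊔preds=0000  new=1111  stable
  step 6. node 5  ⊔preds=0111  new=0011  old=0000  +wl: 3
  step 7. node 0  ⊔preds=1111  new=0011  stable
  step 8. node 1  ⊔preds=1111  new=1000  stable
  step 9. node 3  ⊔preds=1111  new=0111  stable

Least fixpoint reached:
  node 0: 0011
  node 1: 1000
  node 2: 1011
  node 3: 0111
  node 4: 1111
  node 5: 0011

no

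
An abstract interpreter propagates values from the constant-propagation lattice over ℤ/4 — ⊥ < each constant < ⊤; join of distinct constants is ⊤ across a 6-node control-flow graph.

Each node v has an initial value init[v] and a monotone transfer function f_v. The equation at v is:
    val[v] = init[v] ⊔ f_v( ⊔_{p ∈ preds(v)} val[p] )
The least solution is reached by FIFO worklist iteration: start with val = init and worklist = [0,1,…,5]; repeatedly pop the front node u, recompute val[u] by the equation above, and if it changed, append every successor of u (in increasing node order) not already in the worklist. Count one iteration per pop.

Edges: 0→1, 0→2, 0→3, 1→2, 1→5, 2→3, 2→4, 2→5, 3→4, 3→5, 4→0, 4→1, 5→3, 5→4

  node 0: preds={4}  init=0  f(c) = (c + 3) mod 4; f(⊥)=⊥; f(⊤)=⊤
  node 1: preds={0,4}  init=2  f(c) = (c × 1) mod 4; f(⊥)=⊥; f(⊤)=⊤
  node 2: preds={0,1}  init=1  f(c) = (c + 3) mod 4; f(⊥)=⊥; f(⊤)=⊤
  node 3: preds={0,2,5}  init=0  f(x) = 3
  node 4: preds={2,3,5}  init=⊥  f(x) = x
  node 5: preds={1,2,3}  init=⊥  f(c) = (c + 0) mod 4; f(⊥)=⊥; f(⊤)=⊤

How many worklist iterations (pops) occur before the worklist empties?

Trace (11 dequeues):
  [1] u=0 | in ⊥ | out 0 | ==
  [2] u=1 | in 0 | out ⊤ | prev 2 | push {}
  [3] u=2 | in ⊤ | out ⊤ | prev 1 | push {}
  [4] u=3 | in ⊤ | out ⊤ | prev 0 | push {}
  [5] u=4 | in ⊤ | out ⊤ | prev ⊥ | push {0,1}
  [6] u=5 | in ⊤ | out ⊤ | prev ⊥ | push {3,4}
  [7] u=0 | in ⊤ | out ⊤ | prev 0 | push {2}
  [8] u=1 | in ⊤ | out ⊤ | ==
  [9] u=3 | in ⊤ | out ⊤ | ==
  [10] u=4 | in ⊤ | out ⊤ | ==
  [11] u=2 | in ⊤ | out ⊤ | ==

Converged values:
  [0] ⊤
  [1] ⊤
  [2] ⊤
  [3] ⊤
  [4] ⊤
  [5] ⊤

11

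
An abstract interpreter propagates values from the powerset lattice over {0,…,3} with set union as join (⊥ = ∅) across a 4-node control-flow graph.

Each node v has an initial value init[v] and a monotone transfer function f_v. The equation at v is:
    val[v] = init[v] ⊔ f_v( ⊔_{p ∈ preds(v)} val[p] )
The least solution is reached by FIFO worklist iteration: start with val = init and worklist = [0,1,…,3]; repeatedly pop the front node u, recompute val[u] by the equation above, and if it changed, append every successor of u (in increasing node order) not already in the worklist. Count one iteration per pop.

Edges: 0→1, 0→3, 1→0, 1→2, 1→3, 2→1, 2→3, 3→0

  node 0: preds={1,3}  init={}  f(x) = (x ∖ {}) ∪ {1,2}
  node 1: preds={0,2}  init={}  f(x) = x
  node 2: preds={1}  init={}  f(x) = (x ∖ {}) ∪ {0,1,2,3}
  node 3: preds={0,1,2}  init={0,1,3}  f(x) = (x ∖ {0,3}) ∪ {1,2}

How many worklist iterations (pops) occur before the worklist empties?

Iteration log — 6 steps:
  step 1. node 0  ⊔preds={0,1,3}  new={0,1,2,3}  old={}  +wl: 
  step 2. node 1  ⊔preds={0,1,2,3}  new={0,1,2,3}  old={}  +wl: 0
  step 3. node 2  ⊔preds={0,1,2,3}  new={0,1,2,3}  old={}  +wl: 1
  step 4. node 3  ⊔preds={0,1,2,3}  new={0,1,2,3}  old={0,1,3}  +wl: 
  step 5. node 0  ⊔preds={0,1,2,3}  new={0,1,2,3}  stable
  step 6. node 1  ⊔preds={0,1,2,3}  new={0,1,2,3}  stable

Least fixpoint reached:
  node 0: {0,1,2,3}
  node 1: {0,1,2,3}
  node 2: {0,1,2,3}
  node 3: {0,1,2,3}

6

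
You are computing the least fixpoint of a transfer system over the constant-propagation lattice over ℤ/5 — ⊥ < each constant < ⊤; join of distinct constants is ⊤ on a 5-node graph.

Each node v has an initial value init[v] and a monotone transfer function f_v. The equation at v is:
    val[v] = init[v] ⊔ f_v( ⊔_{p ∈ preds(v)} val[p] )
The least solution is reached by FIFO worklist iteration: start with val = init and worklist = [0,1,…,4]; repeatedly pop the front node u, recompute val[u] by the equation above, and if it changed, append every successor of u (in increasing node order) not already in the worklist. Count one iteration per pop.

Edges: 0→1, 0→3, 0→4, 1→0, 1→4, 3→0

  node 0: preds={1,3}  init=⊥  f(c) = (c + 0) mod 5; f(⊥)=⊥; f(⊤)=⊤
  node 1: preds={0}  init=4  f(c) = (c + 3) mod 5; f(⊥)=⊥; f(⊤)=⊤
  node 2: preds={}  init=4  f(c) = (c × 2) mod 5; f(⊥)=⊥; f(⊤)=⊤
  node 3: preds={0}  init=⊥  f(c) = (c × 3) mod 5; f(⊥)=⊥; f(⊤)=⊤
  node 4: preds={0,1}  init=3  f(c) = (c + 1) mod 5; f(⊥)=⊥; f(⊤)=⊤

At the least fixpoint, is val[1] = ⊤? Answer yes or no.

Trace (10 dequeues):
  [1] u=0 | in 4 | out 4 | prev ⊥ | push {}
  [2] u=1 | in 4 | out ⊤ | prev 4 | push {0}
  [3] u=2 | in ⊥ | out 4 | ==
  [4] u=3 | in 4 | out 2 | prev ⊥ | push {}
  [5] u=4 | in ⊤ | out ⊤ | prev 3 | push {}
  [6] u=0 | in ⊤ | out ⊤ | prev 4 | push {1,3,4}
  [7] u=1 | in ⊤ | out ⊤ | ==
  [8] u=3 | in ⊤ | out ⊤ | prev 2 | push {0}
  [9] u=4 | in ⊤ | out ⊤ | ==
  [10] u=0 | in ⊤ | out ⊤ | ==

Converged values:
  [0] ⊤
  [1] ⊤
  [2] 4
  [3] ⊤
  [4] ⊤

yes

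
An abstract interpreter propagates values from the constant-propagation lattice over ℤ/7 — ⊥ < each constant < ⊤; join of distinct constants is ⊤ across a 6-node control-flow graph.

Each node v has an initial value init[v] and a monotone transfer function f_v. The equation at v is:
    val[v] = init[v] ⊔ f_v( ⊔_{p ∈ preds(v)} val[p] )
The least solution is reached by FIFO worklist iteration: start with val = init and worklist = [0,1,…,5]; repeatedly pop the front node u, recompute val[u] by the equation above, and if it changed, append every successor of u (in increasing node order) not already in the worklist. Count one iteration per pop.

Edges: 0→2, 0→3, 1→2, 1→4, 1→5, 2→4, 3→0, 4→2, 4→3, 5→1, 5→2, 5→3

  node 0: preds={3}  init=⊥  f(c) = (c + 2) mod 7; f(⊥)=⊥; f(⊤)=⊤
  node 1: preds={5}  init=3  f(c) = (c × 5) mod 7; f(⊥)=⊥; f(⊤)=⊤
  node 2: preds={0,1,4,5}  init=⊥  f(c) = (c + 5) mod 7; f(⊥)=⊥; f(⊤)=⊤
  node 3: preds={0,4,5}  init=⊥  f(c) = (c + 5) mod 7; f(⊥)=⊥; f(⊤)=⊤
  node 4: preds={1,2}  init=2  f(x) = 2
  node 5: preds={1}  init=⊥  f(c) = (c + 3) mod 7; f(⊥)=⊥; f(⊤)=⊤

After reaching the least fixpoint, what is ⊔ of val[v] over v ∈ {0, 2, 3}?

Trace (16 dequeues):
  [1] u=0 | in ⊥ | out ⊥ | ==
  [2] u=1 | in ⊥ | out 3 | ==
  [3] u=2 | in ⊤ | out ⊤ | prev ⊥ | push {}
  [4] u=3 | in 2 | out 0 | prev ⊥ | push {0}
  [5] u=4 | in ⊤ | out 2 | ==
  [6] u=5 | in 3 | out 6 | prev ⊥ | push {1,2,3}
  [7] u=0 | in 0 | out 2 | prev ⊥ | push {}
  [8] u=1 | in 6 | out ⊤ | prev 3 | push {4,5}
  [9] u=2 | in ⊤ | out ⊤ | ==
  [10] u=3 | in ⊤ | out ⊤ | prev 0 | push {0}
  [11] u=4 | in ⊤ | out 2 | ==
  [12] u=5 | in ⊤ | out ⊤ | prev 6 | push {1,2,3}
  [13] u=0 | in ⊤ | out ⊤ | prev 2 | push {}
  [14] u=1 | in ⊤ | out ⊤ | ==
  [15] u=2 | in ⊤ | out ⊤ | ==
  [16] u=3 | in ⊤ | out ⊤ | ==

Converged values:
  [0] ⊤
  [1] ⊤
  [2] ⊤
  [3] ⊤
  [4] 2
  [5] ⊤

⊤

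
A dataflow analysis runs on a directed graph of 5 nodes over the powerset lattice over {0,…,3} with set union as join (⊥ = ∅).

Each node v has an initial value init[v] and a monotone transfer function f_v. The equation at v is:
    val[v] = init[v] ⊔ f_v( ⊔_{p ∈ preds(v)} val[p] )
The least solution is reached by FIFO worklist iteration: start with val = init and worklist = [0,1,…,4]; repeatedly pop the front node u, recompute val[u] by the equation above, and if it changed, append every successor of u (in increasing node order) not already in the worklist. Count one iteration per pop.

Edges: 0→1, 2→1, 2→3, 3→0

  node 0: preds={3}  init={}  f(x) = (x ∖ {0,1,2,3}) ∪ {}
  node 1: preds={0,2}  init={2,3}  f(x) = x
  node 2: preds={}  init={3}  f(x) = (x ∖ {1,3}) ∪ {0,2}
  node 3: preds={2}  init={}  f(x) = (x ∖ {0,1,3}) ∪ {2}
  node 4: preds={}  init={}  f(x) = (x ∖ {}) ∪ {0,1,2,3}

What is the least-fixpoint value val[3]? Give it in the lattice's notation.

{2}

Worklist (7 pops):
  #1 pop 0: in={} → {} (no change)
  #2 pop 1: in={3} → {2,3} (no change)
  #3 pop 2: in={} → {0,2,3} (was {3}); enqueue [1]
  #4 pop 3: in={0,2,3} → {2} (was {}); enqueue [0]
  #5 pop 4: in={} → {0,1,2,3} (was {}); enqueue []
  #6 pop 1: in={0,2,3} → {0,2,3} (was {2,3}); enqueue []
  #7 pop 0: in={2} → {} (no change)

Fixpoint:
  val[0] = {}
  val[1] = {0,2,3}
  val[2] = {0,2,3}
  val[3] = {2}
  val[4] = {0,1,2,3}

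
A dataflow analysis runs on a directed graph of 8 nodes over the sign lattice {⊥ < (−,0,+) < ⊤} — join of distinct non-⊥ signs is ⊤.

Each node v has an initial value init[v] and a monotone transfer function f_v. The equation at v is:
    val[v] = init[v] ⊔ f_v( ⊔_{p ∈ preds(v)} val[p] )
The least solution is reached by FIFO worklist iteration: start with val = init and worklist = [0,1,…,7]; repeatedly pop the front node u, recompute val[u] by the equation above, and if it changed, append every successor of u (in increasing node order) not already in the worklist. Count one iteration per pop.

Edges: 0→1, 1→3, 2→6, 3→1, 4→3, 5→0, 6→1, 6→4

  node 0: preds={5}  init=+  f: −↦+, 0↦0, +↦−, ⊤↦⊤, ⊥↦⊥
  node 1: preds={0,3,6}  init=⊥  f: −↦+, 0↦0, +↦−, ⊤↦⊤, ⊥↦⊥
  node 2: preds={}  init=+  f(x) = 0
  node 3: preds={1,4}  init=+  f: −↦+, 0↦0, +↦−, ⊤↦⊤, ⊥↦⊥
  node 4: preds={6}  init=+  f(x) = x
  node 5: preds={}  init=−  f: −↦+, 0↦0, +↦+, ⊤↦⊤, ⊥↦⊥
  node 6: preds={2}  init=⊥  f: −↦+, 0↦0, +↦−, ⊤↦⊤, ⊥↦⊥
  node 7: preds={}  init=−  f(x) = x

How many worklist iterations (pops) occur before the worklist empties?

11

Worklist (11 pops):
  #1 pop 0: in=− → + (no change)
  #2 pop 1: in=+ → − (was ⊥); enqueue []
  #3 pop 2: in=⊥ → ⊤ (was +); enqueue []
  #4 pop 3: in=⊤ → ⊤ (was +); enqueue [1]
  #5 pop 4: in=⊥ → + (no change)
  #6 pop 5: in=⊥ → − (no change)
  #7 pop 6: in=⊤ → ⊤ (was ⊥); enqueue [4]
  #8 pop 7: in=⊥ → − (no change)
  #9 pop 1: in=⊤ → ⊤ (was −); enqueue [3]
  #10 pop 4: in=⊤ → ⊤ (was +); enqueue []
  #11 pop 3: in=⊤ → ⊤ (no change)

Fixpoint:
  val[0] = +
  val[1] = ⊤
  val[2] = ⊤
  val[3] = ⊤
  val[4] = ⊤
  val[5] = −
  val[6] = ⊤
  val[7] = −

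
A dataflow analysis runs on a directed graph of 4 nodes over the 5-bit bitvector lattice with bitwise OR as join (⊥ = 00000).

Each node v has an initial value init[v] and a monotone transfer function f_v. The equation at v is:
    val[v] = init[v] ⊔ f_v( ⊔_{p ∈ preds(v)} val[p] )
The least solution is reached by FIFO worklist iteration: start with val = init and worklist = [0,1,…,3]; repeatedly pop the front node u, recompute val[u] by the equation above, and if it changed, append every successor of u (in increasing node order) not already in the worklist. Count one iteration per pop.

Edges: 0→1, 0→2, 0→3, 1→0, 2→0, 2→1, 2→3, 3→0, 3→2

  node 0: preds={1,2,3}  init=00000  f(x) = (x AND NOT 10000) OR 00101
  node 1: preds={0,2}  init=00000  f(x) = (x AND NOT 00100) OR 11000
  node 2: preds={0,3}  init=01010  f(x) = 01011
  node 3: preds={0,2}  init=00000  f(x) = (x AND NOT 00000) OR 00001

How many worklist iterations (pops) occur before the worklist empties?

Worklist (7 pops):
  #1 pop 0: in=01010 → 01111 (was 00000); enqueue []
  #2 pop 1: in=01111 → 11011 (was 00000); enqueue [0]
  #3 pop 2: in=01111 → 01011 (was 01010); enqueue [1]
  #4 pop 3: in=01111 → 01111 (was 00000); enqueue [2]
  #5 pop 0: in=11111 → 01111 (no change)
  #6 pop 1: in=01111 → 11011 (no change)
  #7 pop 2: in=01111 → 01011 (no change)

Fixpoint:
  val[0] = 01111
  val[1] = 11011
  val[2] = 01011
  val[3] = 01111

7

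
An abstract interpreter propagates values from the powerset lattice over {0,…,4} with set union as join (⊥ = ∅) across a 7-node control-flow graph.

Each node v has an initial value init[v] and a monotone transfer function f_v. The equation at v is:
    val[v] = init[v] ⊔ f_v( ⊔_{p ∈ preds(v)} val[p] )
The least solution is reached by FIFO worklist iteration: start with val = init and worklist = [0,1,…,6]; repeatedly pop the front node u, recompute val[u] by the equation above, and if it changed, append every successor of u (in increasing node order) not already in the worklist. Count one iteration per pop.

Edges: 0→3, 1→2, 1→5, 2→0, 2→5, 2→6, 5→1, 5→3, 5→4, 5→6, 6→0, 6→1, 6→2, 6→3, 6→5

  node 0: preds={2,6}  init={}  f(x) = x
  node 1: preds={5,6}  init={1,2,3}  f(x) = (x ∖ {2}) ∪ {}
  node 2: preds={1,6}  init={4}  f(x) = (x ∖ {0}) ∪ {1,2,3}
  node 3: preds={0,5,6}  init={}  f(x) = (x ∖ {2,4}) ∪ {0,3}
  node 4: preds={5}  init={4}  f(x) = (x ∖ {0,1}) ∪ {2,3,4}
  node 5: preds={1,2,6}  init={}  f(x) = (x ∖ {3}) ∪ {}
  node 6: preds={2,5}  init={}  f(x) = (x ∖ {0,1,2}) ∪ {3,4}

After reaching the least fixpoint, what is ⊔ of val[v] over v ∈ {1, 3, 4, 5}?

{0,1,2,3,4}

Worklist (13 pops):
  #1 pop 0: in={4} → {4} (was {}); enqueue []
  #2 pop 1: in={} → {1,2,3} (no change)
  #3 pop 2: in={1,2,3} → {1,2,3,4} (was {4}); enqueue [0]
  #4 pop 3: in={4} → {0,3} (was {}); enqueue []
  #5 pop 4: in={} → {2,3,4} (was {4}); enqueue []
  #6 pop 5: in={1,2,3,4} → {1,2,4} (was {}); enqueue [1,3,4]
  #7 pop 6: in={1,2,3,4} → {3,4} (was {}); enqueue [2,5]
  #8 pop 0: in={1,2,3,4} → {1,2,3,4} (was {4}); enqueue []
  #9 pop 1: in={1,2,3,4} → {1,2,3,4} (was {1,2,3}); enqueue []
  #10 pop 3: in={1,2,3,4} → {0,1,3} (was {0,3}); enqueue []
  #11 pop 4: in={1,2,4} → {2,3,4} (no change)
  #12 pop 2: in={1,2,3,4} → {1,2,3,4} (no change)
  #13 pop 5: in={1,2,3,4} → {1,2,4} (no change)

Fixpoint:
  val[0] = {1,2,3,4}
  val[1] = {1,2,3,4}
  val[2] = {1,2,3,4}
  val[3] = {0,1,3}
  val[4] = {2,3,4}
  val[5] = {1,2,4}
  val[6] = {3,4}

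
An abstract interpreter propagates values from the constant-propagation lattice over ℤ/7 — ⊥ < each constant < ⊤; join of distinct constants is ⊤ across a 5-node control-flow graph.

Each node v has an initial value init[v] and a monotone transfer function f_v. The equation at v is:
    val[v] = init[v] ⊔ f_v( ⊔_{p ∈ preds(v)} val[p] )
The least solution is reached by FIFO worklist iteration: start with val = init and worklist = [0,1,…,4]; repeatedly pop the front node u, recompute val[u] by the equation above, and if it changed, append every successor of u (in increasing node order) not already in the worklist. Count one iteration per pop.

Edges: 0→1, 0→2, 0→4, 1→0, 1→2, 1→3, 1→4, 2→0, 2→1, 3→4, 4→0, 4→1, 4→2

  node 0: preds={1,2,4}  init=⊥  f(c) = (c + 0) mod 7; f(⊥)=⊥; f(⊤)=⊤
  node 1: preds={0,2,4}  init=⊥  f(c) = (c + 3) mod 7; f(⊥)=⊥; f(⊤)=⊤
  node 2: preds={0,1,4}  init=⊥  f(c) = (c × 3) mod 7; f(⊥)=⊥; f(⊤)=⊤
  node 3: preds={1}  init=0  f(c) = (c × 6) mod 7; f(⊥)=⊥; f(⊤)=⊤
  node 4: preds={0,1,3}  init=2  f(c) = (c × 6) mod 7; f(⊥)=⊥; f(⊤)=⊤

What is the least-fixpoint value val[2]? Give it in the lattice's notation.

Iteration log — 11 steps:
  step 1. node 0  ⊔preds=2  new=2  old=⊥  +wl: 
  step 2. node 1  ⊔preds=2  new=5  old=⊥  +wl: 0
  step 3. node 2  ⊔preds=⊤  new=⊤  old=⊥  +wl: 1
  step 4. node 3  ⊔preds=5  new=⊤  old=0  +wl: 
  step 5. node 4  ⊔preds=⊤  new=⊤  old=2  +wl: 2
  step 6. node 0  ⊔preds=⊤  new=⊤  old=2  +wl: 4
  step 7. node 1  ⊔preds=⊤  new=⊤  old=5  +wl: 0,3
  step 8. node 2  ⊔preds=⊤  new=⊤  stable
  step 9. node 4  ⊔preds=⊤  new=⊤  stable
  step 10. node 0  ⊔preds=⊤  new=⊤  stable
  step 11. node 3  ⊔preds=⊤  new=⊤  stable

Least fixpoint reached:
  node 0: ⊤
  node 1: ⊤
  node 2: ⊤
  node 3: ⊤
  node 4: ⊤

⊤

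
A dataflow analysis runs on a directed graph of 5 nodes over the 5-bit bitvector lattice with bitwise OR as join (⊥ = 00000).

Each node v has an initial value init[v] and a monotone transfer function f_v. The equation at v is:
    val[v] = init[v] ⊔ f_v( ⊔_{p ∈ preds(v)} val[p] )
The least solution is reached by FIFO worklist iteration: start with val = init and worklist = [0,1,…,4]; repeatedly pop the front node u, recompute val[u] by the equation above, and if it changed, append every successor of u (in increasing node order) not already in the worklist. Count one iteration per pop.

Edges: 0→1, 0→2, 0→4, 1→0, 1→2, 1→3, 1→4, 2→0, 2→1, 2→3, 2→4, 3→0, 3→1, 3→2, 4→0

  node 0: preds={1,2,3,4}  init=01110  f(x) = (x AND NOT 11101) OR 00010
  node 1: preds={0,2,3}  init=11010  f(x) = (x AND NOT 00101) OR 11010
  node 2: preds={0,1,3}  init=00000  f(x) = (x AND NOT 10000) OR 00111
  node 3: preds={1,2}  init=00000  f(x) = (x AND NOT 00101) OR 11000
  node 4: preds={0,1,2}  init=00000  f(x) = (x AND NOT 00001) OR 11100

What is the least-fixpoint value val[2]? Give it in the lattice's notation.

Worklist (8 pops):
  #1 pop 0: in=11010 → 01110 (no change)
  #2 pop 1: in=01110 → 11010 (no change)
  #3 pop 2: in=11110 → 01111 (was 00000); enqueue [0,1]
  #4 pop 3: in=11111 → 11010 (was 00000); enqueue [2]
  #5 pop 4: in=11111 → 11110 (was 00000); enqueue []
  #6 pop 0: in=11111 → 01110 (no change)
  #7 pop 1: in=11111 → 11010 (no change)
  #8 pop 2: in=11110 → 01111 (no change)

Fixpoint:
  val[0] = 01110
  val[1] = 11010
  val[2] = 01111
  val[3] = 11010
  val[4] = 11110

01111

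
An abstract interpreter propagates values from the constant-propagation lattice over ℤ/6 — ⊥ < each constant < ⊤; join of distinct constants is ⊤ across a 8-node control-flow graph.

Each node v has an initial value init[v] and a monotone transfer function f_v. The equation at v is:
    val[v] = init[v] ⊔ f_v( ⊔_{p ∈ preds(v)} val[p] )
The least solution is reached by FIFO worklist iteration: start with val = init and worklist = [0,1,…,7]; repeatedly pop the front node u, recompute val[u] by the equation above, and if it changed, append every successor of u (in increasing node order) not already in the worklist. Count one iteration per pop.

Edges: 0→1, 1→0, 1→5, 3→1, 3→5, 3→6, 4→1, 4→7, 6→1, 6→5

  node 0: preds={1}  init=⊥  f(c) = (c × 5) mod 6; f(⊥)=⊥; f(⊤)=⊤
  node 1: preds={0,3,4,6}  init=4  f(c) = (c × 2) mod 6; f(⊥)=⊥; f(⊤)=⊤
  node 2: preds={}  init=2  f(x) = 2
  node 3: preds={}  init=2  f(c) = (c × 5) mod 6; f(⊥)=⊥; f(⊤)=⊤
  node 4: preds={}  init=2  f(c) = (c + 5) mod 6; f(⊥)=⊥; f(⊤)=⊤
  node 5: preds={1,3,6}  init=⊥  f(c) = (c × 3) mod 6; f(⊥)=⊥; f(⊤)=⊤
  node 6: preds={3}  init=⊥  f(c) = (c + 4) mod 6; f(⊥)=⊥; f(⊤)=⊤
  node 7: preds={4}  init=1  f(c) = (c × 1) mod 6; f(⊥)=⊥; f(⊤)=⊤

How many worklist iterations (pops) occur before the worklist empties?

12

Iteration log — 12 steps:
  step 1. node 0  ⊔preds=4  new=2  old=⊥  +wl: 
  step 2. node 1  ⊔preds=2  new=4  stable
  step 3. node 2  ⊔preds=⊥  new=2  stable
  step 4. node 3  ⊔preds=⊥  new=2  stable
  step 5. node 4  ⊔preds=⊥  new=2  stable
  step 6. node 5  ⊔preds=⊤  new=⊤  old=⊥  +wl: 
  step 7. node 6  ⊔preds=2  new=0  old=⊥  +wl: 1,5
  step 8. node 7  ⊔preds=2  new=⊤  old=1  +wl: 
  step 9. node 1  ⊔preds=⊤  new=⊤  old=4  +wl: 0
  step 10. node 5  ⊔preds=⊤  new=⊤  stable
  step 11. node 0  ⊔preds=⊤  new=⊤  old=2  +wl: 1
  step 12. node 1  ⊔preds=⊤  new=⊤  stable

Least fixpoint reached:
  node 0: ⊤
  node 1: ⊤
  node 2: 2
  node 3: 2
  node 4: 2
  node 5: ⊤
  node 6: 0
  node 7: ⊤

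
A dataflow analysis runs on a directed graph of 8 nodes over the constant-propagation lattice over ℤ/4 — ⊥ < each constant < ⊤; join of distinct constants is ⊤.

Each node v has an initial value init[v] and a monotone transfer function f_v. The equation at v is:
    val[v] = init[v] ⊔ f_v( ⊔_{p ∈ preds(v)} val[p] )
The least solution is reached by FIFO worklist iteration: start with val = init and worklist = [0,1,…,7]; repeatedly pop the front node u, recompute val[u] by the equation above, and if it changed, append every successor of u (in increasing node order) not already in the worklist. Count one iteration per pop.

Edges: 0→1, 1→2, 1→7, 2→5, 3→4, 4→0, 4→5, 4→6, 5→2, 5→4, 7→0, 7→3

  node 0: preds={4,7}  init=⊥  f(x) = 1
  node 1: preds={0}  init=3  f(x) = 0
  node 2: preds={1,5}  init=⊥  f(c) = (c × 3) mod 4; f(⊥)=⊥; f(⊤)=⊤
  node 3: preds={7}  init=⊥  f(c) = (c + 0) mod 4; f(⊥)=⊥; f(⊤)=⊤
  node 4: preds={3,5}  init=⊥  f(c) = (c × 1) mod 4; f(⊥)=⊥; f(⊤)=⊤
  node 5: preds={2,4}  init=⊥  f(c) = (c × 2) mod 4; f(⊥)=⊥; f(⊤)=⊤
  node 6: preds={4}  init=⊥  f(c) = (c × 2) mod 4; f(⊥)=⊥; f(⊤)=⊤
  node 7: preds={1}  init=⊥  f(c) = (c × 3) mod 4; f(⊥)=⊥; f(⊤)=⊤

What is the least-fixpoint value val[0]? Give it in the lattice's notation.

Iteration log — 15 steps:
  step 1. node 0  ⊔preds=⊥  new=1  old=⊥  +wl: 
  step 2. node 1  ⊔preds=1  new=⊤  old=3  +wl: 
  step 3. node 2  ⊔preds=⊤  new=⊤  old=⊥  +wl: 
  step 4. node 3  ⊔preds=⊥  new=⊥  stable
  step 5. node 4  ⊔preds=⊥  new=⊥  stable
  step 6. node 5  ⊔preds=⊤  new=⊤  old=⊥  +wl: 2,4
  step 7. node 6  ⊔preds=⊥  new=⊥  stable
  step 8. node 7  ⊔preds=⊤  new=⊤  old=⊥  +wl: 0,3
  step 9. node 2  ⊔preds=⊤  new=⊤  stable
  step 10. node 4  ⊔preds=⊤  new=⊤  old=⊥  +wl: 5,6
  step 11. node 0  ⊔preds=⊤  new=1  stable
  step 12. node 3  ⊔preds=⊤  new=⊤  old=⊥  +wl: 4
  step 13. node 5  ⊔preds=⊤  new=⊤  stable
  step 14. node 6  ⊔preds=⊤  new=⊤  old=⊥  +wl: 
  step 15. node 4  ⊔preds=⊤  new=⊤  stable

Least fixpoint reached:
  node 0: 1
  node 1: ⊤
  node 2: ⊤
  node 3: ⊤
  node 4: ⊤
  node 5: ⊤
  node 6: ⊤
  node 7: ⊤

1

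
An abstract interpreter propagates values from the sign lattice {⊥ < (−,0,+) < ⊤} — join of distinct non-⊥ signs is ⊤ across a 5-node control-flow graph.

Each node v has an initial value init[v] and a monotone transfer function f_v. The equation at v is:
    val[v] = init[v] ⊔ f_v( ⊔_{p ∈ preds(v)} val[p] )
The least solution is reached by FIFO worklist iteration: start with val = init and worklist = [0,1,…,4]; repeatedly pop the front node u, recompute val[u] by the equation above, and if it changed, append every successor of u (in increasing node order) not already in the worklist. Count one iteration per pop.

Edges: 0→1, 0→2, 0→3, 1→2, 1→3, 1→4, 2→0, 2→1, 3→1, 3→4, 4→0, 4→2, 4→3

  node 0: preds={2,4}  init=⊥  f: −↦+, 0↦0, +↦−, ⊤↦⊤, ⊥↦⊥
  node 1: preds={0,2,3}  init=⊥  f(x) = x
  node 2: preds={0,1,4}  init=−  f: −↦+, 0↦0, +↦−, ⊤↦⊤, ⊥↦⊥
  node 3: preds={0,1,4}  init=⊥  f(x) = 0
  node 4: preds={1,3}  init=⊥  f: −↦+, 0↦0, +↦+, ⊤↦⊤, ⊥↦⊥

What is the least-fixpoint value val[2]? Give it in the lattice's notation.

Iteration log — 9 steps:
  step 1. node 0  ⊔preds=−  new=+  old=⊥  +wl: 
  step 2. node 1  ⊔preds=⊤  new=⊤  old=⊥  +wl: 
  step 3. node 2  ⊔preds=⊤  new=⊤  old=−  +wl: 0,1
  step 4. node 3  ⊔preds=⊤  new=0  old=⊥  +wl: 
  step 5. node 4  ⊔preds=⊤  new=⊤  old=⊥  +wl: 2,3
  step 6. node 0  ⊔preds=⊤  new=⊤  old=+  +wl: 
  step 7. node 1  ⊔preds=⊤  new=⊤  stable
  step 8. node 2  ⊔preds=⊤  new=⊤  stable
  step 9. node 3  ⊔preds=⊤  new=0  stable

Least fixpoint reached:
  node 0: ⊤
  node 1: ⊤
  node 2: ⊤
  node 3: 0
  node 4: ⊤

⊤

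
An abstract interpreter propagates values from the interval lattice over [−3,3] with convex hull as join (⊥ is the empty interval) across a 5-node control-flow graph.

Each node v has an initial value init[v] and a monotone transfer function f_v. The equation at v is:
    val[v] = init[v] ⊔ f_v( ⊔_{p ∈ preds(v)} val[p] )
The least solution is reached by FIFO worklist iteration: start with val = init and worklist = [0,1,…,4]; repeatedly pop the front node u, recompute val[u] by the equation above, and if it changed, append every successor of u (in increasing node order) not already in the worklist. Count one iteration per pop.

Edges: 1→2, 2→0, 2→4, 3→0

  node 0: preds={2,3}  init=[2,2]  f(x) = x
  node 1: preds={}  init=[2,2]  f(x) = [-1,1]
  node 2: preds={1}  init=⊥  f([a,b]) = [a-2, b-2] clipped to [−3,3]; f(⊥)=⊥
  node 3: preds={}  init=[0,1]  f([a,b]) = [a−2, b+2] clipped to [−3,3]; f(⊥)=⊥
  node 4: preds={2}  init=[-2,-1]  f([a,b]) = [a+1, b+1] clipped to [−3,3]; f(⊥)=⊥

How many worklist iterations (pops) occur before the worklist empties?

Trace (6 dequeues):
  [1] u=0 | in [0,1] | out [0,2] | prev [2,2] | push {}
  [2] u=1 | in ⊥ | out [-1,2] | prev [2,2] | push {}
  [3] u=2 | in [-1,2] | out [-3,0] | prev ⊥ | push {0}
  [4] u=3 | in ⊥ | out [0,1] | ==
  [5] u=4 | in [-3,0] | out [-2,1] | prev [-2,-1] | push {}
  [6] u=0 | in [-3,1] | out [-3,2] | prev [0,2] | push {}

Converged values:
  [0] [-3,2]
  [1] [-1,2]
  [2] [-3,0]
  [3] [0,1]
  [4] [-2,1]

6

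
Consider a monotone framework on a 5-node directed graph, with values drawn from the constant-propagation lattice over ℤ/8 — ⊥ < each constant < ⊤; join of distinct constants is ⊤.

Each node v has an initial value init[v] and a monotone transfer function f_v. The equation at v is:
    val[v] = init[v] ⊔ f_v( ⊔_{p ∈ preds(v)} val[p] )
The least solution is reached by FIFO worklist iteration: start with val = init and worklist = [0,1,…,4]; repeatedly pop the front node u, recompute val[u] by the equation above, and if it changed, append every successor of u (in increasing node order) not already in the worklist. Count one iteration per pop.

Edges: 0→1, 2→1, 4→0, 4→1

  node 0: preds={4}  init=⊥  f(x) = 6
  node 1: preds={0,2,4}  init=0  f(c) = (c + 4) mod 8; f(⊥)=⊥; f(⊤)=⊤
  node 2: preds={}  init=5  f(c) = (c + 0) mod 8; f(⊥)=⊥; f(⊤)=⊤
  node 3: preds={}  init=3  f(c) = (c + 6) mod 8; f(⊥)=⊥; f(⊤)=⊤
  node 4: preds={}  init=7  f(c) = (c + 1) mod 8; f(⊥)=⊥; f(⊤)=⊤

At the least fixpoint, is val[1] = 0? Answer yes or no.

no

Worklist (5 pops):
  #1 pop 0: in=7 → 6 (was ⊥); enqueue []
  #2 pop 1: in=⊤ → ⊤ (was 0); enqueue []
  #3 pop 2: in=⊥ → 5 (no change)
  #4 pop 3: in=⊥ → 3 (no change)
  #5 pop 4: in=⊥ → 7 (no change)

Fixpoint:
  val[0] = 6
  val[1] = ⊤
  val[2] = 5
  val[3] = 3
  val[4] = 7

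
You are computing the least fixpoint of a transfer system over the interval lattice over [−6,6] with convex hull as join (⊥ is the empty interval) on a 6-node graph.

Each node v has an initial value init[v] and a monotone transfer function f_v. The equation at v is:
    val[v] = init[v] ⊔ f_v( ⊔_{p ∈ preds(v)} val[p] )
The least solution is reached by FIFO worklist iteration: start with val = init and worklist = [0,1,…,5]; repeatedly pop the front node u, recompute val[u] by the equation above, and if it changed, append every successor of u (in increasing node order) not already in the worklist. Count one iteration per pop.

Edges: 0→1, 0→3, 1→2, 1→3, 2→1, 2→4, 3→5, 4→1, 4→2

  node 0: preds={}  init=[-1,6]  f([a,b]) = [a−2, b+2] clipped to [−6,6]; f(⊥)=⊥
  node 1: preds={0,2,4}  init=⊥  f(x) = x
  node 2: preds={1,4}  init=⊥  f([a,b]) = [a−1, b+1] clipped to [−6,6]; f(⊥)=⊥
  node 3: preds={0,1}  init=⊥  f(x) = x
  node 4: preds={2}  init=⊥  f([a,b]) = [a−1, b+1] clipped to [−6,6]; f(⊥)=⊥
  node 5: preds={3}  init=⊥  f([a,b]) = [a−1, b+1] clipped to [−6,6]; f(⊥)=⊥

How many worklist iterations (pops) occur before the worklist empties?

Worklist (21 pops):
  #1 pop 0: in=⊥ → [-1,6] (no change)
  #2 pop 1: in=[-1,6] → [-1,6] (was ⊥); enqueue []
  #3 pop 2: in=[-1,6] → [-2,6] (was ⊥); enqueue [1]
  #4 pop 3: in=[-1,6] → [-1,6] (was ⊥); enqueue []
  #5 pop 4: in=[-2,6] → [-3,6] (was ⊥); enqueue [2]
  #6 pop 5: in=[-1,6] → [-2,6] (was ⊥); enqueue []
  #7 pop 1: in=[-3,6] → [-3,6] (was [-1,6]); enqueue [3]
  #8 pop 2: in=[-3,6] → [-4,6] (was [-2,6]); enqueue [1,4]
  #9 pop 3: in=[-3,6] → [-3,6] (was [-1,6]); enqueue [5]
  #10 pop 1: in=[-4,6] → [-4,6] (was [-3,6]); enqueue [2,3]
  #11 pop 4: in=[-4,6] → [-5,6] (was [-3,6]); enqueue [1]
  #12 pop 5: in=[-3,6] → [-4,6] (was [-2,6]); enqueue []
  #13 pop 2: in=[-5,6] → [-6,6] (was [-4,6]); enqueue [4]
  #14 pop 3: in=[-4,6] → [-4,6] (was [-3,6]); enqueue [5]
  #15 pop 1: in=[-6,6] → [-6,6] (was [-4,6]); enqueue [2,3]
  #16 pop 4: in=[-6,6] → [-6,6] (was [-5,6]); enqueue [1]
  #17 pop 5: in=[-4,6] → [-5,6] (was [-4,6]); enqueue []
  #18 pop 2: in=[-6,6] → [-6,6] (no change)
  #19 pop 3: in=[-6,6] → [-6,6] (was [-4,6]); enqueue [5]
  #20 pop 1: in=[-6,6] → [-6,6] (no change)
  #21 pop 5: in=[-6,6] → [-6,6] (was [-5,6]); enqueue []

Fixpoint:
  val[0] = [-1,6]
  val[1] = [-6,6]
  val[2] = [-6,6]
  val[3] = [-6,6]
  val[4] = [-6,6]
  val[5] = [-6,6]

21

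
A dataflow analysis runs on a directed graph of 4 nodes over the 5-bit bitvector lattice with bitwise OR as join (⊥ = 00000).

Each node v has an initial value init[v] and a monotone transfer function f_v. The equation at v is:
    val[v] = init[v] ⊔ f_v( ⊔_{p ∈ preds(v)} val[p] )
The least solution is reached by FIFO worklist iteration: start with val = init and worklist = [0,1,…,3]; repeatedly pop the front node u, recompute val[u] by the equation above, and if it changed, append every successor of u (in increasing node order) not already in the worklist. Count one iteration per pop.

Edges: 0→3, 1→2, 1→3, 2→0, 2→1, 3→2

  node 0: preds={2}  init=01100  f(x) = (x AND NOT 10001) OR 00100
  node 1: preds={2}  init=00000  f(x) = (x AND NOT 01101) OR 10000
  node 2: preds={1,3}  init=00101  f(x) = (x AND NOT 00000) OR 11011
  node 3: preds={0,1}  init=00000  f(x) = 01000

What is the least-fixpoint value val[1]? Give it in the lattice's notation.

Trace (8 dequeues):
  [1] u=0 | in 00101 | out 01100 | ==
  [2] u=1 | in 00101 | out 10000 | prev 00000 | push {}
  [3] u=2 | in 10000 | out 11111 | prev 00101 | push {0,1}
  [4] u=3 | in 11100 | out 01000 | prev 00000 | push {2}
  [5] u=0 | in 11111 | out 01110 | prev 01100 | push {3}
  [6] u=1 | in 11111 | out 10010 | prev 10000 | push {}
  [7] u=2 | in 11010 | out 11111 | ==
  [8] u=3 | in 11110 | out 01000 | ==

Converged values:
  [0] 01110
  [1] 10010
  [2] 11111
  [3] 01000

10010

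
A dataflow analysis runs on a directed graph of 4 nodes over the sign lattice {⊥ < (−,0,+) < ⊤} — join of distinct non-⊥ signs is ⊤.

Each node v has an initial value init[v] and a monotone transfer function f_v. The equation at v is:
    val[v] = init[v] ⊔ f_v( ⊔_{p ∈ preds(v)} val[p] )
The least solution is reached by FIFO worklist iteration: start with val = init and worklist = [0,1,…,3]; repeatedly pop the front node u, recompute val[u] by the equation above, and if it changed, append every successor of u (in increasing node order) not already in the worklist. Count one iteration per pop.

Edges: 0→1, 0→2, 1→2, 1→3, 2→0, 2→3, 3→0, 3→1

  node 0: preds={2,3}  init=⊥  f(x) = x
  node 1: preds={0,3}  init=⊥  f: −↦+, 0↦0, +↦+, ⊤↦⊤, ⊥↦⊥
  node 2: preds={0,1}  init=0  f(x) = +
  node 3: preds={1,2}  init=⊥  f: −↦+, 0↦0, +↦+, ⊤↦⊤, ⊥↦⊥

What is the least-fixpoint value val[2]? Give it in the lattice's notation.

⊤

Iteration log — 8 steps:
  step 1. node 0  ⊔preds=0  new=0  old=⊥  +wl: 
  step 2. node 1  ⊔preds=0  new=0  old=⊥  +wl: 
  step 3. node 2  ⊔preds=0  new=⊤  old=0  +wl: 0
  step 4. node 3  ⊔preds=⊤  new=⊤  old=⊥  +wl: 1
  step 5. node 0  ⊔preds=⊤  new=⊤  old=0  +wl: 2
  step 6. node 1  ⊔preds=⊤  new=⊤  old=0  +wl: 3
  step 7. node 2  ⊔preds=⊤  new=⊤  stable
  step 8. node 3  ⊔preds=⊤  new=⊤  stable

Least fixpoint reached:
  node 0: ⊤
  node 1: ⊤
  node 2: ⊤
  node 3: ⊤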